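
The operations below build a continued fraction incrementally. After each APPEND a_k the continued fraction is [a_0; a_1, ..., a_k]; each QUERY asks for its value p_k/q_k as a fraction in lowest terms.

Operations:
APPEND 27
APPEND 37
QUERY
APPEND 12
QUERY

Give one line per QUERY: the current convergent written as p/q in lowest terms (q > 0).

1000/37
12027/445

APPEND 27: p_0 = 27·1 + 0 = 27, q_0 = 27·0 + 1 = 1 → 27/1
APPEND 37: p_1 = 37·27 + 1 = 1000, q_1 = 37·1 + 0 = 37 → 1000/37
APPEND 12: p_2 = 12·1000 + 27 = 12027, q_2 = 12·37 + 1 = 445 → 12027/445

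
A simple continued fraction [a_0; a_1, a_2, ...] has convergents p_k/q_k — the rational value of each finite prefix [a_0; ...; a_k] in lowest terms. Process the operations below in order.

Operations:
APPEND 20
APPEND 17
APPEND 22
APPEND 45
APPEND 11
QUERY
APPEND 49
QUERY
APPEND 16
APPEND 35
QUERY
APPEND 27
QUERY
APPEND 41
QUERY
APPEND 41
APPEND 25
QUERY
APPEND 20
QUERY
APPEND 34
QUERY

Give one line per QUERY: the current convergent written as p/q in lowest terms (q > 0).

3734663/186187
183337318/9140055
102982948603/5134087400
2783476744032/138766786867
114225529453915/5694572348947
117264980138317590/5846100399691297
2349985632950706347/117155624226919634
80016776500462333388/3989137324114958853

APPEND 20: p_0 = 20·1 + 0 = 20, q_0 = 20·0 + 1 = 1 → 20/1
APPEND 17: p_1 = 17·20 + 1 = 341, q_1 = 17·1 + 0 = 17 → 341/17
APPEND 22: p_2 = 22·341 + 20 = 7522, q_2 = 22·17 + 1 = 375 → 7522/375
APPEND 45: p_3 = 45·7522 + 341 = 338831, q_3 = 45·375 + 17 = 16892 → 338831/16892
APPEND 11: p_4 = 11·338831 + 7522 = 3734663, q_4 = 11·16892 + 375 = 186187 → 3734663/186187
APPEND 49: p_5 = 49·3734663 + 338831 = 183337318, q_5 = 49·186187 + 16892 = 9140055 → 183337318/9140055
APPEND 16: p_6 = 16·183337318 + 3734663 = 2937131751, q_6 = 16·9140055 + 186187 = 146427067 → 2937131751/146427067
APPEND 35: p_7 = 35·2937131751 + 183337318 = 102982948603, q_7 = 35·146427067 + 9140055 = 5134087400 → 102982948603/5134087400
APPEND 27: p_8 = 27·102982948603 + 2937131751 = 2783476744032, q_8 = 27·5134087400 + 146427067 = 138766786867 → 2783476744032/138766786867
APPEND 41: p_9 = 41·2783476744032 + 102982948603 = 114225529453915, q_9 = 41·138766786867 + 5134087400 = 5694572348947 → 114225529453915/5694572348947
APPEND 41: p_10 = 41·114225529453915 + 2783476744032 = 4686030184354547, q_10 = 41·5694572348947 + 138766786867 = 233616233093694 → 4686030184354547/233616233093694
APPEND 25: p_11 = 25·4686030184354547 + 114225529453915 = 117264980138317590, q_11 = 25·233616233093694 + 5694572348947 = 5846100399691297 → 117264980138317590/5846100399691297
APPEND 20: p_12 = 20·117264980138317590 + 4686030184354547 = 2349985632950706347, q_12 = 20·5846100399691297 + 233616233093694 = 117155624226919634 → 2349985632950706347/117155624226919634
APPEND 34: p_13 = 34·2349985632950706347 + 117264980138317590 = 80016776500462333388, q_13 = 34·117155624226919634 + 5846100399691297 = 3989137324114958853 → 80016776500462333388/3989137324114958853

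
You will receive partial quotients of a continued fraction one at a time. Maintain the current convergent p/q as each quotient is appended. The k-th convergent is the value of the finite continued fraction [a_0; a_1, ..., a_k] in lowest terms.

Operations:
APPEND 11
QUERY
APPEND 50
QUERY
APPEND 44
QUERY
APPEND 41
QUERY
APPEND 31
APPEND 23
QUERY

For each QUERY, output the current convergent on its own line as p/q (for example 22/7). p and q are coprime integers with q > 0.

11/1
551/50
24255/2201
995006/90291
710992149/64518397

APPEND 11: p_0 = 11·1 + 0 = 11, q_0 = 11·0 + 1 = 1 → 11/1
APPEND 50: p_1 = 50·11 + 1 = 551, q_1 = 50·1 + 0 = 50 → 551/50
APPEND 44: p_2 = 44·551 + 11 = 24255, q_2 = 44·50 + 1 = 2201 → 24255/2201
APPEND 41: p_3 = 41·24255 + 551 = 995006, q_3 = 41·2201 + 50 = 90291 → 995006/90291
APPEND 31: p_4 = 31·995006 + 24255 = 30869441, q_4 = 31·90291 + 2201 = 2801222 → 30869441/2801222
APPEND 23: p_5 = 23·30869441 + 995006 = 710992149, q_5 = 23·2801222 + 90291 = 64518397 → 710992149/64518397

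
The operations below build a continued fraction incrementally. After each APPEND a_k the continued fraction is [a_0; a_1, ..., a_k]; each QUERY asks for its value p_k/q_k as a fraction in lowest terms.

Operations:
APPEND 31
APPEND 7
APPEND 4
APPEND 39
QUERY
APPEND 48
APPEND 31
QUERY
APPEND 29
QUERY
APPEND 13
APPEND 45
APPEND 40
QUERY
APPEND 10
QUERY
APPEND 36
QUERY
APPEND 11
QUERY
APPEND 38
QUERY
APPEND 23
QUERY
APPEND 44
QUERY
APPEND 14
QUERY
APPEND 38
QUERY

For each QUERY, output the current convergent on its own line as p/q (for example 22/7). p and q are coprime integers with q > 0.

35435/1138
52790708/1695381
1532632315/49220702
36039901748803/1157426505187
361299515606480/11603184675387
13042822463582083/418872074819119
143832346615009393/4619196007685696
5478671993833939017/175948320366875567
126153288204795606784/4051430564445823737
5556223353004840637513/178438893155983119995
77913280230272564531966/2502195934748209503667
2966260872103362292852221/95261884413587944259341

APPEND 31: p_0 = 31·1 + 0 = 31, q_0 = 31·0 + 1 = 1 → 31/1
APPEND 7: p_1 = 7·31 + 1 = 218, q_1 = 7·1 + 0 = 7 → 218/7
APPEND 4: p_2 = 4·218 + 31 = 903, q_2 = 4·7 + 1 = 29 → 903/29
APPEND 39: p_3 = 39·903 + 218 = 35435, q_3 = 39·29 + 7 = 1138 → 35435/1138
APPEND 48: p_4 = 48·35435 + 903 = 1701783, q_4 = 48·1138 + 29 = 54653 → 1701783/54653
APPEND 31: p_5 = 31·1701783 + 35435 = 52790708, q_5 = 31·54653 + 1138 = 1695381 → 52790708/1695381
APPEND 29: p_6 = 29·52790708 + 1701783 = 1532632315, q_6 = 29·1695381 + 54653 = 49220702 → 1532632315/49220702
APPEND 13: p_7 = 13·1532632315 + 52790708 = 19977010803, q_7 = 13·49220702 + 1695381 = 641564507 → 19977010803/641564507
APPEND 45: p_8 = 45·19977010803 + 1532632315 = 900498118450, q_8 = 45·641564507 + 49220702 = 28919623517 → 900498118450/28919623517
APPEND 40: p_9 = 40·900498118450 + 19977010803 = 36039901748803, q_9 = 40·28919623517 + 641564507 = 1157426505187 → 36039901748803/1157426505187
APPEND 10: p_10 = 10·36039901748803 + 900498118450 = 361299515606480, q_10 = 10·1157426505187 + 28919623517 = 11603184675387 → 361299515606480/11603184675387
APPEND 36: p_11 = 36·361299515606480 + 36039901748803 = 13042822463582083, q_11 = 36·11603184675387 + 1157426505187 = 418872074819119 → 13042822463582083/418872074819119
APPEND 11: p_12 = 11·13042822463582083 + 361299515606480 = 143832346615009393, q_12 = 11·418872074819119 + 11603184675387 = 4619196007685696 → 143832346615009393/4619196007685696
APPEND 38: p_13 = 38·143832346615009393 + 13042822463582083 = 5478671993833939017, q_13 = 38·4619196007685696 + 418872074819119 = 175948320366875567 → 5478671993833939017/175948320366875567
APPEND 23: p_14 = 23·5478671993833939017 + 143832346615009393 = 126153288204795606784, q_14 = 23·175948320366875567 + 4619196007685696 = 4051430564445823737 → 126153288204795606784/4051430564445823737
APPEND 44: p_15 = 44·126153288204795606784 + 5478671993833939017 = 5556223353004840637513, q_15 = 44·4051430564445823737 + 175948320366875567 = 178438893155983119995 → 5556223353004840637513/178438893155983119995
APPEND 14: p_16 = 14·5556223353004840637513 + 126153288204795606784 = 77913280230272564531966, q_16 = 14·178438893155983119995 + 4051430564445823737 = 2502195934748209503667 → 77913280230272564531966/2502195934748209503667
APPEND 38: p_17 = 38·77913280230272564531966 + 5556223353004840637513 = 2966260872103362292852221, q_17 = 38·2502195934748209503667 + 178438893155983119995 = 95261884413587944259341 → 2966260872103362292852221/95261884413587944259341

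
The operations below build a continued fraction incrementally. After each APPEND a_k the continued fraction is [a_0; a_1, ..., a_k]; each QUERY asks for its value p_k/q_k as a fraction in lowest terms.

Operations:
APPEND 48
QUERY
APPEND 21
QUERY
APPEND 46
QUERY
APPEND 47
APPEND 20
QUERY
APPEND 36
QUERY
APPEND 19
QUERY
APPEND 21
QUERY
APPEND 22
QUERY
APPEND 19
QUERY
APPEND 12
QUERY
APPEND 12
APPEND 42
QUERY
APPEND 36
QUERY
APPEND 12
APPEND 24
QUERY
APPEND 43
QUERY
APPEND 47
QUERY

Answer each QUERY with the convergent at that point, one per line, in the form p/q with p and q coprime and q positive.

APPEND 48: p_0 = 48·1 + 0 = 48, q_0 = 48·0 + 1 = 1 → 48/1
APPEND 21: p_1 = 21·48 + 1 = 1009, q_1 = 21·1 + 0 = 21 → 1009/21
APPEND 46: p_2 = 46·1009 + 48 = 46462, q_2 = 46·21 + 1 = 967 → 46462/967
APPEND 47: p_3 = 47·46462 + 1009 = 2184723, q_3 = 47·967 + 21 = 45470 → 2184723/45470
APPEND 20: p_4 = 20·2184723 + 46462 = 43740922, q_4 = 20·45470 + 967 = 910367 → 43740922/910367
APPEND 36: p_5 = 36·43740922 + 2184723 = 1576857915, q_5 = 36·910367 + 45470 = 32818682 → 1576857915/32818682
APPEND 19: p_6 = 19·1576857915 + 43740922 = 30004041307, q_6 = 19·32818682 + 910367 = 624465325 → 30004041307/624465325
APPEND 21: p_7 = 21·30004041307 + 1576857915 = 631661725362, q_7 = 21·624465325 + 32818682 = 13146590507 → 631661725362/13146590507
APPEND 22: p_8 = 22·631661725362 + 30004041307 = 13926561999271, q_8 = 22·13146590507 + 624465325 = 289849456479 → 13926561999271/289849456479
APPEND 19: p_9 = 19·13926561999271 + 631661725362 = 265236339711511, q_9 = 19·289849456479 + 13146590507 = 5520286263608 → 265236339711511/5520286263608
APPEND 12: p_10 = 12·265236339711511 + 13926561999271 = 3196762638537403, q_10 = 12·5520286263608 + 289849456479 = 66533284619775 → 3196762638537403/66533284619775
APPEND 12: p_11 = 12·3196762638537403 + 265236339711511 = 38626388002160347, q_11 = 12·66533284619775 + 5520286263608 = 803919701700908 → 38626388002160347/803919701700908
APPEND 42: p_12 = 42·38626388002160347 + 3196762638537403 = 1625505058729271977, q_12 = 42·803919701700908 + 66533284619775 = 33831160756057911 → 1625505058729271977/33831160756057911
APPEND 36: p_13 = 36·1625505058729271977 + 38626388002160347 = 58556808502255951519, q_13 = 36·33831160756057911 + 803919701700908 = 1218725706919785704 → 58556808502255951519/1218725706919785704
APPEND 12: p_14 = 12·58556808502255951519 + 1625505058729271977 = 704307207085800690205, q_14 = 12·1218725706919785704 + 33831160756057911 = 14658539643793486359 → 704307207085800690205/14658539643793486359
APPEND 24: p_15 = 24·704307207085800690205 + 58556808502255951519 = 16961929778561472516439, q_15 = 24·14658539643793486359 + 1218725706919785704 = 353023677157963458320 → 16961929778561472516439/353023677157963458320
APPEND 43: p_16 = 43·16961929778561472516439 + 704307207085800690205 = 730067287685229118897082, q_16 = 43·353023677157963458320 + 14658539643793486359 = 15194676657436222194119 → 730067287685229118897082/15194676657436222194119
APPEND 47: p_17 = 47·730067287685229118897082 + 16961929778561472516439 = 34330124450984330060679293, q_17 = 47·15194676657436222194119 + 353023677157963458320 = 714502826576660406581913 → 34330124450984330060679293/714502826576660406581913

48/1
1009/21
46462/967
43740922/910367
1576857915/32818682
30004041307/624465325
631661725362/13146590507
13926561999271/289849456479
265236339711511/5520286263608
3196762638537403/66533284619775
1625505058729271977/33831160756057911
58556808502255951519/1218725706919785704
16961929778561472516439/353023677157963458320
730067287685229118897082/15194676657436222194119
34330124450984330060679293/714502826576660406581913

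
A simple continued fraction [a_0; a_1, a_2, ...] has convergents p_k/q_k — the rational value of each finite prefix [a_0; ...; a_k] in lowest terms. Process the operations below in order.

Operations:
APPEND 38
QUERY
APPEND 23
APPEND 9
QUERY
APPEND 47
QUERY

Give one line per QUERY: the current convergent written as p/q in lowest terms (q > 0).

38/1
7913/208
372786/9799

APPEND 38: p_0 = 38·1 + 0 = 38, q_0 = 38·0 + 1 = 1 → 38/1
APPEND 23: p_1 = 23·38 + 1 = 875, q_1 = 23·1 + 0 = 23 → 875/23
APPEND 9: p_2 = 9·875 + 38 = 7913, q_2 = 9·23 + 1 = 208 → 7913/208
APPEND 47: p_3 = 47·7913 + 875 = 372786, q_3 = 47·208 + 23 = 9799 → 372786/9799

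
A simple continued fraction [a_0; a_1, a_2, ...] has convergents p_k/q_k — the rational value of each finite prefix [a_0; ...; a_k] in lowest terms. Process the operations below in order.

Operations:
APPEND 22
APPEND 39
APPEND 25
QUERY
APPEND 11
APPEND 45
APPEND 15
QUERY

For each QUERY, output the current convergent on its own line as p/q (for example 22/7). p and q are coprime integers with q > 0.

APPEND 22: p_0 = 22·1 + 0 = 22, q_0 = 22·0 + 1 = 1 → 22/1
APPEND 39: p_1 = 39·22 + 1 = 859, q_1 = 39·1 + 0 = 39 → 859/39
APPEND 25: p_2 = 25·859 + 22 = 21497, q_2 = 25·39 + 1 = 976 → 21497/976
APPEND 11: p_3 = 11·21497 + 859 = 237326, q_3 = 11·976 + 39 = 10775 → 237326/10775
APPEND 45: p_4 = 45·237326 + 21497 = 10701167, q_4 = 45·10775 + 976 = 485851 → 10701167/485851
APPEND 15: p_5 = 15·10701167 + 237326 = 160754831, q_5 = 15·485851 + 10775 = 7298540 → 160754831/7298540

21497/976
160754831/7298540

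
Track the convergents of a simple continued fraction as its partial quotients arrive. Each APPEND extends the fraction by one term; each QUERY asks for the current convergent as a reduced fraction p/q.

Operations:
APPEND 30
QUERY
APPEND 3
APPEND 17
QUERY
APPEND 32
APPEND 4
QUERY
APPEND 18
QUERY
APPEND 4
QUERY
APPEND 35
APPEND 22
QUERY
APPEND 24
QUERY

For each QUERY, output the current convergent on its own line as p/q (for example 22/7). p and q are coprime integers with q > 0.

30/1
1577/52
203797/6720
3718901/122627
15079401/497228
11708033993/386060582
281524313768/9282979575

APPEND 30: p_0 = 30·1 + 0 = 30, q_0 = 30·0 + 1 = 1 → 30/1
APPEND 3: p_1 = 3·30 + 1 = 91, q_1 = 3·1 + 0 = 3 → 91/3
APPEND 17: p_2 = 17·91 + 30 = 1577, q_2 = 17·3 + 1 = 52 → 1577/52
APPEND 32: p_3 = 32·1577 + 91 = 50555, q_3 = 32·52 + 3 = 1667 → 50555/1667
APPEND 4: p_4 = 4·50555 + 1577 = 203797, q_4 = 4·1667 + 52 = 6720 → 203797/6720
APPEND 18: p_5 = 18·203797 + 50555 = 3718901, q_5 = 18·6720 + 1667 = 122627 → 3718901/122627
APPEND 4: p_6 = 4·3718901 + 203797 = 15079401, q_6 = 4·122627 + 6720 = 497228 → 15079401/497228
APPEND 35: p_7 = 35·15079401 + 3718901 = 531497936, q_7 = 35·497228 + 122627 = 17525607 → 531497936/17525607
APPEND 22: p_8 = 22·531497936 + 15079401 = 11708033993, q_8 = 22·17525607 + 497228 = 386060582 → 11708033993/386060582
APPEND 24: p_9 = 24·11708033993 + 531497936 = 281524313768, q_9 = 24·386060582 + 17525607 = 9282979575 → 281524313768/9282979575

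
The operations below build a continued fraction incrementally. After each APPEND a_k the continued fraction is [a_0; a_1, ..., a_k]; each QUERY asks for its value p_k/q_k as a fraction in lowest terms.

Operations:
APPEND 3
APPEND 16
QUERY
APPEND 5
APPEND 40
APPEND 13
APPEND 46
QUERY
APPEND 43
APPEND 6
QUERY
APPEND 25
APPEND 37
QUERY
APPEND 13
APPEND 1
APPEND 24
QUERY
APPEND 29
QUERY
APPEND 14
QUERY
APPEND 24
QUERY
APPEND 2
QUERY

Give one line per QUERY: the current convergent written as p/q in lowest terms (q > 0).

49/16
5982839/1954070
1550334371/506358584
1445133128660/471998543287
505326855682265/165046067407638
14674749694338122/4792956677459539
205951822576415973/67266439551841184
4957518491528321474/1619187505921647955
10120988805633058921/3305641451395137094

APPEND 3: p_0 = 3·1 + 0 = 3, q_0 = 3·0 + 1 = 1 → 3/1
APPEND 16: p_1 = 16·3 + 1 = 49, q_1 = 16·1 + 0 = 16 → 49/16
APPEND 5: p_2 = 5·49 + 3 = 248, q_2 = 5·16 + 1 = 81 → 248/81
APPEND 40: p_3 = 40·248 + 49 = 9969, q_3 = 40·81 + 16 = 3256 → 9969/3256
APPEND 13: p_4 = 13·9969 + 248 = 129845, q_4 = 13·3256 + 81 = 42409 → 129845/42409
APPEND 46: p_5 = 46·129845 + 9969 = 5982839, q_5 = 46·42409 + 3256 = 1954070 → 5982839/1954070
APPEND 43: p_6 = 43·5982839 + 129845 = 257391922, q_6 = 43·1954070 + 42409 = 84067419 → 257391922/84067419
APPEND 6: p_7 = 6·257391922 + 5982839 = 1550334371, q_7 = 6·84067419 + 1954070 = 506358584 → 1550334371/506358584
APPEND 25: p_8 = 25·1550334371 + 257391922 = 39015751197, q_8 = 25·506358584 + 84067419 = 12743032019 → 39015751197/12743032019
APPEND 37: p_9 = 37·39015751197 + 1550334371 = 1445133128660, q_9 = 37·12743032019 + 506358584 = 471998543287 → 1445133128660/471998543287
APPEND 13: p_10 = 13·1445133128660 + 39015751197 = 18825746423777, q_10 = 13·471998543287 + 12743032019 = 6148724094750 → 18825746423777/6148724094750
APPEND 1: p_11 = 1·18825746423777 + 1445133128660 = 20270879552437, q_11 = 1·6148724094750 + 471998543287 = 6620722638037 → 20270879552437/6620722638037
APPEND 24: p_12 = 24·20270879552437 + 18825746423777 = 505326855682265, q_12 = 24·6620722638037 + 6148724094750 = 165046067407638 → 505326855682265/165046067407638
APPEND 29: p_13 = 29·505326855682265 + 20270879552437 = 14674749694338122, q_13 = 29·165046067407638 + 6620722638037 = 4792956677459539 → 14674749694338122/4792956677459539
APPEND 14: p_14 = 14·14674749694338122 + 505326855682265 = 205951822576415973, q_14 = 14·4792956677459539 + 165046067407638 = 67266439551841184 → 205951822576415973/67266439551841184
APPEND 24: p_15 = 24·205951822576415973 + 14674749694338122 = 4957518491528321474, q_15 = 24·67266439551841184 + 4792956677459539 = 1619187505921647955 → 4957518491528321474/1619187505921647955
APPEND 2: p_16 = 2·4957518491528321474 + 205951822576415973 = 10120988805633058921, q_16 = 2·1619187505921647955 + 67266439551841184 = 3305641451395137094 → 10120988805633058921/3305641451395137094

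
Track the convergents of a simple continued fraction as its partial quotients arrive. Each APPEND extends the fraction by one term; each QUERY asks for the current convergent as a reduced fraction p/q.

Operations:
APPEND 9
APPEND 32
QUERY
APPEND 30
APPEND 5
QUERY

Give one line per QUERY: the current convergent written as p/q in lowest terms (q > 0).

289/32
43684/4837

APPEND 9: p_0 = 9·1 + 0 = 9, q_0 = 9·0 + 1 = 1 → 9/1
APPEND 32: p_1 = 32·9 + 1 = 289, q_1 = 32·1 + 0 = 32 → 289/32
APPEND 30: p_2 = 30·289 + 9 = 8679, q_2 = 30·32 + 1 = 961 → 8679/961
APPEND 5: p_3 = 5·8679 + 289 = 43684, q_3 = 5·961 + 32 = 4837 → 43684/4837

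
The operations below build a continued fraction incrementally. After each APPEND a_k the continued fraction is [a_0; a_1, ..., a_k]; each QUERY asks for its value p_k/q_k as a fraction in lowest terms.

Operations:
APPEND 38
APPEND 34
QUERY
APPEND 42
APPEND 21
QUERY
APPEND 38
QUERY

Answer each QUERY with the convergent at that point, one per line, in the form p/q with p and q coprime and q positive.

APPEND 38: p_0 = 38·1 + 0 = 38, q_0 = 38·0 + 1 = 1 → 38/1
APPEND 34: p_1 = 34·38 + 1 = 1293, q_1 = 34·1 + 0 = 34 → 1293/34
APPEND 42: p_2 = 42·1293 + 38 = 54344, q_2 = 42·34 + 1 = 1429 → 54344/1429
APPEND 21: p_3 = 21·54344 + 1293 = 1142517, q_3 = 21·1429 + 34 = 30043 → 1142517/30043
APPEND 38: p_4 = 38·1142517 + 54344 = 43469990, q_4 = 38·30043 + 1429 = 1143063 → 43469990/1143063

1293/34
1142517/30043
43469990/1143063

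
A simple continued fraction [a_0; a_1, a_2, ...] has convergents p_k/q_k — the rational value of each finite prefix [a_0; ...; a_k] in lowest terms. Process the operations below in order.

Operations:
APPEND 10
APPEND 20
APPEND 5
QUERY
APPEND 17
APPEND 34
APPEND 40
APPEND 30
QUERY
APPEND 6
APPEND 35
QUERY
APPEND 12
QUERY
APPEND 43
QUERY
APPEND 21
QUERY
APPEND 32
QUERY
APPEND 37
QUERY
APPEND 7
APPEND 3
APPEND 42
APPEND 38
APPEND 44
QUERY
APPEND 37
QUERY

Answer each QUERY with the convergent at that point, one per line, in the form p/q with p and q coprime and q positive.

1015/101
714540999/71102069
151601088349/15085419954
1823524104398/181454019959
78563137577463/7817608278191
1651649413231121/164351227861970
52931344360973335/5267056899861231
1960111390769244516/195045456522727517
3066147728572157438707001/305104182497904237091820
113517109505864975628260152/11295784796201130756383639

APPEND 10: p_0 = 10·1 + 0 = 10, q_0 = 10·0 + 1 = 1 → 10/1
APPEND 20: p_1 = 20·10 + 1 = 201, q_1 = 20·1 + 0 = 20 → 201/20
APPEND 5: p_2 = 5·201 + 10 = 1015, q_2 = 5·20 + 1 = 101 → 1015/101
APPEND 17: p_3 = 17·1015 + 201 = 17456, q_3 = 17·101 + 20 = 1737 → 17456/1737
APPEND 34: p_4 = 34·17456 + 1015 = 594519, q_4 = 34·1737 + 101 = 59159 → 594519/59159
APPEND 40: p_5 = 40·594519 + 17456 = 23798216, q_5 = 40·59159 + 1737 = 2368097 → 23798216/2368097
APPEND 30: p_6 = 30·23798216 + 594519 = 714540999, q_6 = 30·2368097 + 59159 = 71102069 → 714540999/71102069
APPEND 6: p_7 = 6·714540999 + 23798216 = 4311044210, q_7 = 6·71102069 + 2368097 = 428980511 → 4311044210/428980511
APPEND 35: p_8 = 35·4311044210 + 714540999 = 151601088349, q_8 = 35·428980511 + 71102069 = 15085419954 → 151601088349/15085419954
APPEND 12: p_9 = 12·151601088349 + 4311044210 = 1823524104398, q_9 = 12·15085419954 + 428980511 = 181454019959 → 1823524104398/181454019959
APPEND 43: p_10 = 43·1823524104398 + 151601088349 = 78563137577463, q_10 = 43·181454019959 + 15085419954 = 7817608278191 → 78563137577463/7817608278191
APPEND 21: p_11 = 21·78563137577463 + 1823524104398 = 1651649413231121, q_11 = 21·7817608278191 + 181454019959 = 164351227861970 → 1651649413231121/164351227861970
APPEND 32: p_12 = 32·1651649413231121 + 78563137577463 = 52931344360973335, q_12 = 32·164351227861970 + 7817608278191 = 5267056899861231 → 52931344360973335/5267056899861231
APPEND 37: p_13 = 37·52931344360973335 + 1651649413231121 = 1960111390769244516, q_13 = 37·5267056899861231 + 164351227861970 = 195045456522727517 → 1960111390769244516/195045456522727517
APPEND 7: p_14 = 7·1960111390769244516 + 52931344360973335 = 13773711079745684947, q_14 = 7·195045456522727517 + 5267056899861231 = 1370585252558953850 → 13773711079745684947/1370585252558953850
APPEND 3: p_15 = 3·13773711079745684947 + 1960111390769244516 = 43281244630006299357, q_15 = 3·1370585252558953850 + 195045456522727517 = 4306801214199589067 → 43281244630006299357/4306801214199589067
APPEND 42: p_16 = 42·43281244630006299357 + 13773711079745684947 = 1831585985540010257941, q_16 = 42·4306801214199589067 + 1370585252558953850 = 182256236248941694664 → 1831585985540010257941/182256236248941694664
APPEND 38: p_17 = 38·1831585985540010257941 + 43281244630006299357 = 69643548695150396101115, q_17 = 38·182256236248941694664 + 4306801214199589067 = 6930043778673983986299 → 69643548695150396101115/6930043778673983986299
APPEND 44: p_18 = 44·69643548695150396101115 + 1831585985540010257941 = 3066147728572157438707001, q_18 = 44·6930043778673983986299 + 182256236248941694664 = 305104182497904237091820 → 3066147728572157438707001/305104182497904237091820
APPEND 37: p_19 = 37·3066147728572157438707001 + 69643548695150396101115 = 113517109505864975628260152, q_19 = 37·305104182497904237091820 + 6930043778673983986299 = 11295784796201130756383639 → 113517109505864975628260152/11295784796201130756383639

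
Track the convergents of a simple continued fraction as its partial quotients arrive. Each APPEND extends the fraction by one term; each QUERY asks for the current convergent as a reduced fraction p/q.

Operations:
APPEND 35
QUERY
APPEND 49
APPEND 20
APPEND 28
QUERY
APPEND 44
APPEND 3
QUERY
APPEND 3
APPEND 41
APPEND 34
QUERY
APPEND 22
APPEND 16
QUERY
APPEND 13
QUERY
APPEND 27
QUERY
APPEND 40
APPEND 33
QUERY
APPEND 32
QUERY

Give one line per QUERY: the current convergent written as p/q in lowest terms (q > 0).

APPEND 35: p_0 = 35·1 + 0 = 35, q_0 = 35·0 + 1 = 1 → 35/1
APPEND 49: p_1 = 49·35 + 1 = 1716, q_1 = 49·1 + 0 = 49 → 1716/49
APPEND 20: p_2 = 20·1716 + 35 = 34355, q_2 = 20·49 + 1 = 981 → 34355/981
APPEND 28: p_3 = 28·34355 + 1716 = 963656, q_3 = 28·981 + 49 = 27517 → 963656/27517
APPEND 44: p_4 = 44·963656 + 34355 = 42435219, q_4 = 44·27517 + 981 = 1211729 → 42435219/1211729
APPEND 3: p_5 = 3·42435219 + 963656 = 128269313, q_5 = 3·1211729 + 27517 = 3662704 → 128269313/3662704
APPEND 3: p_6 = 3·128269313 + 42435219 = 427243158, q_6 = 3·3662704 + 1211729 = 12199841 → 427243158/12199841
APPEND 41: p_7 = 41·427243158 + 128269313 = 17645238791, q_7 = 41·12199841 + 3662704 = 503856185 → 17645238791/503856185
APPEND 34: p_8 = 34·17645238791 + 427243158 = 600365362052, q_8 = 34·503856185 + 12199841 = 17143310131 → 600365362052/17143310131
APPEND 22: p_9 = 22·600365362052 + 17645238791 = 13225683203935, q_9 = 22·17143310131 + 503856185 = 377656679067 → 13225683203935/377656679067
APPEND 16: p_10 = 16·13225683203935 + 600365362052 = 212211296625012, q_10 = 16·377656679067 + 17143310131 = 6059650175203 → 212211296625012/6059650175203
APPEND 13: p_11 = 13·212211296625012 + 13225683203935 = 2771972539329091, q_11 = 13·6059650175203 + 377656679067 = 79153108956706 → 2771972539329091/79153108956706
APPEND 27: p_12 = 27·2771972539329091 + 212211296625012 = 75055469858510469, q_12 = 27·79153108956706 + 6059650175203 = 2143193592006265 → 75055469858510469/2143193592006265
APPEND 40: p_13 = 40·75055469858510469 + 2771972539329091 = 3004990766879747851, q_13 = 40·2143193592006265 + 79153108956706 = 85806896789207306 → 3004990766879747851/85806896789207306
APPEND 33: p_14 = 33·3004990766879747851 + 75055469858510469 = 99239750776890189552, q_14 = 33·85806896789207306 + 2143193592006265 = 2833770787635847363 → 99239750776890189552/2833770787635847363
APPEND 32: p_15 = 32·99239750776890189552 + 3004990766879747851 = 3178677015627365813515, q_15 = 32·2833770787635847363 + 85806896789207306 = 90766472101136322922 → 3178677015627365813515/90766472101136322922

35/1
963656/27517
128269313/3662704
600365362052/17143310131
212211296625012/6059650175203
2771972539329091/79153108956706
75055469858510469/2143193592006265
99239750776890189552/2833770787635847363
3178677015627365813515/90766472101136322922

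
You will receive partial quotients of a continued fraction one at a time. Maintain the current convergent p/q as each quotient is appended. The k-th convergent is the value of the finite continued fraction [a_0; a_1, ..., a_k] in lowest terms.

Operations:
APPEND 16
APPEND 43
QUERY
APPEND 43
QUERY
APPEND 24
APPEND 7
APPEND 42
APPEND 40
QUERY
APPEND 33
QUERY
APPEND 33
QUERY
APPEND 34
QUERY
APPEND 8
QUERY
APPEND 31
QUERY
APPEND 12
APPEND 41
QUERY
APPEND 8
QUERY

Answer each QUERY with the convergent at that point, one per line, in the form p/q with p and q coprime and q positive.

689/43
29643/1850
8457842530/527848351
279320124191/17432183968
9226021940833/575789919295
313964066112513/19594289439998
2520938550840937/157330105439279
78463059142181560/4896827558057647
38785646637679987497/2420586520445430410
311229250749696919633/19423611424365574323

APPEND 16: p_0 = 16·1 + 0 = 16, q_0 = 16·0 + 1 = 1 → 16/1
APPEND 43: p_1 = 43·16 + 1 = 689, q_1 = 43·1 + 0 = 43 → 689/43
APPEND 43: p_2 = 43·689 + 16 = 29643, q_2 = 43·43 + 1 = 1850 → 29643/1850
APPEND 24: p_3 = 24·29643 + 689 = 712121, q_3 = 24·1850 + 43 = 44443 → 712121/44443
APPEND 7: p_4 = 7·712121 + 29643 = 5014490, q_4 = 7·44443 + 1850 = 312951 → 5014490/312951
APPEND 42: p_5 = 42·5014490 + 712121 = 211320701, q_5 = 42·312951 + 44443 = 13188385 → 211320701/13188385
APPEND 40: p_6 = 40·211320701 + 5014490 = 8457842530, q_6 = 40·13188385 + 312951 = 527848351 → 8457842530/527848351
APPEND 33: p_7 = 33·8457842530 + 211320701 = 279320124191, q_7 = 33·527848351 + 13188385 = 17432183968 → 279320124191/17432183968
APPEND 33: p_8 = 33·279320124191 + 8457842530 = 9226021940833, q_8 = 33·17432183968 + 527848351 = 575789919295 → 9226021940833/575789919295
APPEND 34: p_9 = 34·9226021940833 + 279320124191 = 313964066112513, q_9 = 34·575789919295 + 17432183968 = 19594289439998 → 313964066112513/19594289439998
APPEND 8: p_10 = 8·313964066112513 + 9226021940833 = 2520938550840937, q_10 = 8·19594289439998 + 575789919295 = 157330105439279 → 2520938550840937/157330105439279
APPEND 31: p_11 = 31·2520938550840937 + 313964066112513 = 78463059142181560, q_11 = 31·157330105439279 + 19594289439998 = 4896827558057647 → 78463059142181560/4896827558057647
APPEND 12: p_12 = 12·78463059142181560 + 2520938550840937 = 944077648257019657, q_12 = 12·4896827558057647 + 157330105439279 = 58919260802131043 → 944077648257019657/58919260802131043
APPEND 41: p_13 = 41·944077648257019657 + 78463059142181560 = 38785646637679987497, q_13 = 41·58919260802131043 + 4896827558057647 = 2420586520445430410 → 38785646637679987497/2420586520445430410
APPEND 8: p_14 = 8·38785646637679987497 + 944077648257019657 = 311229250749696919633, q_14 = 8·2420586520445430410 + 58919260802131043 = 19423611424365574323 → 311229250749696919633/19423611424365574323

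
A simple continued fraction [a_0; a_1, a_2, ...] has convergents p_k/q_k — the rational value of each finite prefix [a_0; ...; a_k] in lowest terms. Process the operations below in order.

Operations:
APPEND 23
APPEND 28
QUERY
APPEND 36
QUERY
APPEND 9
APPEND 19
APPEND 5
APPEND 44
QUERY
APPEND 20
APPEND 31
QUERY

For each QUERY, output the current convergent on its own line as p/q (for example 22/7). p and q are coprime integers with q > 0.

645/28
23243/1009
895453879/38872476
556704921556/24167072375

APPEND 23: p_0 = 23·1 + 0 = 23, q_0 = 23·0 + 1 = 1 → 23/1
APPEND 28: p_1 = 28·23 + 1 = 645, q_1 = 28·1 + 0 = 28 → 645/28
APPEND 36: p_2 = 36·645 + 23 = 23243, q_2 = 36·28 + 1 = 1009 → 23243/1009
APPEND 9: p_3 = 9·23243 + 645 = 209832, q_3 = 9·1009 + 28 = 9109 → 209832/9109
APPEND 19: p_4 = 19·209832 + 23243 = 4010051, q_4 = 19·9109 + 1009 = 174080 → 4010051/174080
APPEND 5: p_5 = 5·4010051 + 209832 = 20260087, q_5 = 5·174080 + 9109 = 879509 → 20260087/879509
APPEND 44: p_6 = 44·20260087 + 4010051 = 895453879, q_6 = 44·879509 + 174080 = 38872476 → 895453879/38872476
APPEND 20: p_7 = 20·895453879 + 20260087 = 17929337667, q_7 = 20·38872476 + 879509 = 778329029 → 17929337667/778329029
APPEND 31: p_8 = 31·17929337667 + 895453879 = 556704921556, q_8 = 31·778329029 + 38872476 = 24167072375 → 556704921556/24167072375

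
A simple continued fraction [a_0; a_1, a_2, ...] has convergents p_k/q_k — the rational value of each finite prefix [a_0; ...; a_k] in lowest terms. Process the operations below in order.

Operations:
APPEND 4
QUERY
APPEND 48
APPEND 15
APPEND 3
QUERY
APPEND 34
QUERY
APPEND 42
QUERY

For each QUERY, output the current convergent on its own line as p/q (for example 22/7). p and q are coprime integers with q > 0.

4/1
8890/2211
305159/75895
12825568/3189801

APPEND 4: p_0 = 4·1 + 0 = 4, q_0 = 4·0 + 1 = 1 → 4/1
APPEND 48: p_1 = 48·4 + 1 = 193, q_1 = 48·1 + 0 = 48 → 193/48
APPEND 15: p_2 = 15·193 + 4 = 2899, q_2 = 15·48 + 1 = 721 → 2899/721
APPEND 3: p_3 = 3·2899 + 193 = 8890, q_3 = 3·721 + 48 = 2211 → 8890/2211
APPEND 34: p_4 = 34·8890 + 2899 = 305159, q_4 = 34·2211 + 721 = 75895 → 305159/75895
APPEND 42: p_5 = 42·305159 + 8890 = 12825568, q_5 = 42·75895 + 2211 = 3189801 → 12825568/3189801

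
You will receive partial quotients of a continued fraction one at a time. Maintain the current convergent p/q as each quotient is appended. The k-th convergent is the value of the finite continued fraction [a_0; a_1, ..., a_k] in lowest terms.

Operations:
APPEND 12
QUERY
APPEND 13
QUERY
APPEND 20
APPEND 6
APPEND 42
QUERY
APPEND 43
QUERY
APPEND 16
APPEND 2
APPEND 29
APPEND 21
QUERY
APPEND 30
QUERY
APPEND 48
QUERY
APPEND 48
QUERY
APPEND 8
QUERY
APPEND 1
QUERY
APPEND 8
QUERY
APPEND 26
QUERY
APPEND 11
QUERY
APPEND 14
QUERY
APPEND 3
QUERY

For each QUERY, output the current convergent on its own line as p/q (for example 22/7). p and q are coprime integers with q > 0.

12/1
157/13
804050/66579
34593219/2864476
708982646104/58706990355
21303186024157/1764000773959
1023261911805640/84730744140387
49137874952694877/4068839719512535
394126261533364656/32635448500240667
443264136486059533/36704288219753202
3940239353421840920/326269754258266283
102889487325453923453/8519717898934676560
1135724599933414998903/94043166642539708443
16003033886393263908095/1325124050894490594762
49144826259113206723188/4069415319326011492729

APPEND 12: p_0 = 12·1 + 0 = 12, q_0 = 12·0 + 1 = 1 → 12/1
APPEND 13: p_1 = 13·12 + 1 = 157, q_1 = 13·1 + 0 = 13 → 157/13
APPEND 20: p_2 = 20·157 + 12 = 3152, q_2 = 20·13 + 1 = 261 → 3152/261
APPEND 6: p_3 = 6·3152 + 157 = 19069, q_3 = 6·261 + 13 = 1579 → 19069/1579
APPEND 42: p_4 = 42·19069 + 3152 = 804050, q_4 = 42·1579 + 261 = 66579 → 804050/66579
APPEND 43: p_5 = 43·804050 + 19069 = 34593219, q_5 = 43·66579 + 1579 = 2864476 → 34593219/2864476
APPEND 16: p_6 = 16·34593219 + 804050 = 554295554, q_6 = 16·2864476 + 66579 = 45898195 → 554295554/45898195
APPEND 2: p_7 = 2·554295554 + 34593219 = 1143184327, q_7 = 2·45898195 + 2864476 = 94660866 → 1143184327/94660866
APPEND 29: p_8 = 29·1143184327 + 554295554 = 33706641037, q_8 = 29·94660866 + 45898195 = 2791063309 → 33706641037/2791063309
APPEND 21: p_9 = 21·33706641037 + 1143184327 = 708982646104, q_9 = 21·2791063309 + 94660866 = 58706990355 → 708982646104/58706990355
APPEND 30: p_10 = 30·708982646104 + 33706641037 = 21303186024157, q_10 = 30·58706990355 + 2791063309 = 1764000773959 → 21303186024157/1764000773959
APPEND 48: p_11 = 48·21303186024157 + 708982646104 = 1023261911805640, q_11 = 48·1764000773959 + 58706990355 = 84730744140387 → 1023261911805640/84730744140387
APPEND 48: p_12 = 48·1023261911805640 + 21303186024157 = 49137874952694877, q_12 = 48·84730744140387 + 1764000773959 = 4068839719512535 → 49137874952694877/4068839719512535
APPEND 8: p_13 = 8·49137874952694877 + 1023261911805640 = 394126261533364656, q_13 = 8·4068839719512535 + 84730744140387 = 32635448500240667 → 394126261533364656/32635448500240667
APPEND 1: p_14 = 1·394126261533364656 + 49137874952694877 = 443264136486059533, q_14 = 1·32635448500240667 + 4068839719512535 = 36704288219753202 → 443264136486059533/36704288219753202
APPEND 8: p_15 = 8·443264136486059533 + 394126261533364656 = 3940239353421840920, q_15 = 8·36704288219753202 + 32635448500240667 = 326269754258266283 → 3940239353421840920/326269754258266283
APPEND 26: p_16 = 26·3940239353421840920 + 443264136486059533 = 102889487325453923453, q_16 = 26·326269754258266283 + 36704288219753202 = 8519717898934676560 → 102889487325453923453/8519717898934676560
APPEND 11: p_17 = 11·102889487325453923453 + 3940239353421840920 = 1135724599933414998903, q_17 = 11·8519717898934676560 + 326269754258266283 = 94043166642539708443 → 1135724599933414998903/94043166642539708443
APPEND 14: p_18 = 14·1135724599933414998903 + 102889487325453923453 = 16003033886393263908095, q_18 = 14·94043166642539708443 + 8519717898934676560 = 1325124050894490594762 → 16003033886393263908095/1325124050894490594762
APPEND 3: p_19 = 3·16003033886393263908095 + 1135724599933414998903 = 49144826259113206723188, q_19 = 3·1325124050894490594762 + 94043166642539708443 = 4069415319326011492729 → 49144826259113206723188/4069415319326011492729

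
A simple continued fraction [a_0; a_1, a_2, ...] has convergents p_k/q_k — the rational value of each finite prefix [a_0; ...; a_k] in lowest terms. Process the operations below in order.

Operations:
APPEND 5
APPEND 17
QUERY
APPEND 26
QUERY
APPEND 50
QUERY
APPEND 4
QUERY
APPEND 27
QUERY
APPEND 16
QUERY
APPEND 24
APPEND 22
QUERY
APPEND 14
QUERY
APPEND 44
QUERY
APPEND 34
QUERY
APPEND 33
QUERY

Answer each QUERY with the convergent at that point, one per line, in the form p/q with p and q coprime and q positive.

86/17
2241/443
112136/22167
450785/89111
12283331/2428164
196984081/38939735
104474812131/20652539423
1467387271109/290072533726
64669514740927/12783844023367
2200230888462627/434940769328204
72672288834007618/14365829231854099

APPEND 5: p_0 = 5·1 + 0 = 5, q_0 = 5·0 + 1 = 1 → 5/1
APPEND 17: p_1 = 17·5 + 1 = 86, q_1 = 17·1 + 0 = 17 → 86/17
APPEND 26: p_2 = 26·86 + 5 = 2241, q_2 = 26·17 + 1 = 443 → 2241/443
APPEND 50: p_3 = 50·2241 + 86 = 112136, q_3 = 50·443 + 17 = 22167 → 112136/22167
APPEND 4: p_4 = 4·112136 + 2241 = 450785, q_4 = 4·22167 + 443 = 89111 → 450785/89111
APPEND 27: p_5 = 27·450785 + 112136 = 12283331, q_5 = 27·89111 + 22167 = 2428164 → 12283331/2428164
APPEND 16: p_6 = 16·12283331 + 450785 = 196984081, q_6 = 16·2428164 + 89111 = 38939735 → 196984081/38939735
APPEND 24: p_7 = 24·196984081 + 12283331 = 4739901275, q_7 = 24·38939735 + 2428164 = 936981804 → 4739901275/936981804
APPEND 22: p_8 = 22·4739901275 + 196984081 = 104474812131, q_8 = 22·936981804 + 38939735 = 20652539423 → 104474812131/20652539423
APPEND 14: p_9 = 14·104474812131 + 4739901275 = 1467387271109, q_9 = 14·20652539423 + 936981804 = 290072533726 → 1467387271109/290072533726
APPEND 44: p_10 = 44·1467387271109 + 104474812131 = 64669514740927, q_10 = 44·290072533726 + 20652539423 = 12783844023367 → 64669514740927/12783844023367
APPEND 34: p_11 = 34·64669514740927 + 1467387271109 = 2200230888462627, q_11 = 34·12783844023367 + 290072533726 = 434940769328204 → 2200230888462627/434940769328204
APPEND 33: p_12 = 33·2200230888462627 + 64669514740927 = 72672288834007618, q_12 = 33·434940769328204 + 12783844023367 = 14365829231854099 → 72672288834007618/14365829231854099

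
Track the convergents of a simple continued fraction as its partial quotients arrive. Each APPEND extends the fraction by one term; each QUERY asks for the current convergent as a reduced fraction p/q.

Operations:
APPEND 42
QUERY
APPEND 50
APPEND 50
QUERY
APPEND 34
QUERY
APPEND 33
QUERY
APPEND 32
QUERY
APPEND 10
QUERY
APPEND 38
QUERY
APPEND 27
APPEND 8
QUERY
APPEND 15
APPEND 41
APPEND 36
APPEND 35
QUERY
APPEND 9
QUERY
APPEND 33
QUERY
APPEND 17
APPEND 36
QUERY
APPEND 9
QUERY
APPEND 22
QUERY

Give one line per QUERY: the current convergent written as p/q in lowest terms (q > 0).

42/1
105092/2501
3575229/85084
118087649/2810273
3782379997/90013820
37941887619/902948473
1445574109519/34402055794
313993116866575/7472469695082
246088408692515495227/5856460149880209178
2221821203579107144332/52875336177163350811
73566188126803051258183/1750742553996270785941
45176058885059118278462131/1075108697702091872411029
407837376984891295484692622/9705793778072940618411069
9017598352552667618941699815/214602571815306785477454547

APPEND 42: p_0 = 42·1 + 0 = 42, q_0 = 42·0 + 1 = 1 → 42/1
APPEND 50: p_1 = 50·42 + 1 = 2101, q_1 = 50·1 + 0 = 50 → 2101/50
APPEND 50: p_2 = 50·2101 + 42 = 105092, q_2 = 50·50 + 1 = 2501 → 105092/2501
APPEND 34: p_3 = 34·105092 + 2101 = 3575229, q_3 = 34·2501 + 50 = 85084 → 3575229/85084
APPEND 33: p_4 = 33·3575229 + 105092 = 118087649, q_4 = 33·85084 + 2501 = 2810273 → 118087649/2810273
APPEND 32: p_5 = 32·118087649 + 3575229 = 3782379997, q_5 = 32·2810273 + 85084 = 90013820 → 3782379997/90013820
APPEND 10: p_6 = 10·3782379997 + 118087649 = 37941887619, q_6 = 10·90013820 + 2810273 = 902948473 → 37941887619/902948473
APPEND 38: p_7 = 38·37941887619 + 3782379997 = 1445574109519, q_7 = 38·902948473 + 90013820 = 34402055794 → 1445574109519/34402055794
APPEND 27: p_8 = 27·1445574109519 + 37941887619 = 39068442844632, q_8 = 27·34402055794 + 902948473 = 929758454911 → 39068442844632/929758454911
APPEND 8: p_9 = 8·39068442844632 + 1445574109519 = 313993116866575, q_9 = 8·929758454911 + 34402055794 = 7472469695082 → 313993116866575/7472469695082
APPEND 15: p_10 = 15·313993116866575 + 39068442844632 = 4748965195843257, q_10 = 15·7472469695082 + 929758454911 = 113016803881141 → 4748965195843257/113016803881141
APPEND 41: p_11 = 41·4748965195843257 + 313993116866575 = 195021566146440112, q_11 = 41·113016803881141 + 7472469695082 = 4641161428821863 → 195021566146440112/4641161428821863
APPEND 36: p_12 = 36·195021566146440112 + 4748965195843257 = 7025525346467687289, q_12 = 36·4641161428821863 + 113016803881141 = 167194828241468209 → 7025525346467687289/167194828241468209
APPEND 35: p_13 = 35·7025525346467687289 + 195021566146440112 = 246088408692515495227, q_13 = 35·167194828241468209 + 4641161428821863 = 5856460149880209178 → 246088408692515495227/5856460149880209178
APPEND 9: p_14 = 9·246088408692515495227 + 7025525346467687289 = 2221821203579107144332, q_14 = 9·5856460149880209178 + 167194828241468209 = 52875336177163350811 → 2221821203579107144332/52875336177163350811
APPEND 33: p_15 = 33·2221821203579107144332 + 246088408692515495227 = 73566188126803051258183, q_15 = 33·52875336177163350811 + 5856460149880209178 = 1750742553996270785941 → 73566188126803051258183/1750742553996270785941
APPEND 17: p_16 = 17·73566188126803051258183 + 2221821203579107144332 = 1252847019359230978533443, q_16 = 17·1750742553996270785941 + 52875336177163350811 = 29815498754113766711808 → 1252847019359230978533443/29815498754113766711808
APPEND 36: p_17 = 36·1252847019359230978533443 + 73566188126803051258183 = 45176058885059118278462131, q_17 = 36·29815498754113766711808 + 1750742553996270785941 = 1075108697702091872411029 → 45176058885059118278462131/1075108697702091872411029
APPEND 9: p_18 = 9·45176058885059118278462131 + 1252847019359230978533443 = 407837376984891295484692622, q_18 = 9·1075108697702091872411029 + 29815498754113766711808 = 9705793778072940618411069 → 407837376984891295484692622/9705793778072940618411069
APPEND 22: p_19 = 22·407837376984891295484692622 + 45176058885059118278462131 = 9017598352552667618941699815, q_19 = 22·9705793778072940618411069 + 1075108697702091872411029 = 214602571815306785477454547 → 9017598352552667618941699815/214602571815306785477454547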